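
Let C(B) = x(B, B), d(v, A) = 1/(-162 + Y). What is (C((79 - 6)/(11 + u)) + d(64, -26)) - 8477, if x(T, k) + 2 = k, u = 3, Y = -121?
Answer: -33573153/3962 ≈ -8473.8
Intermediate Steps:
x(T, k) = -2 + k
d(v, A) = -1/283 (d(v, A) = 1/(-162 - 121) = 1/(-283) = -1/283)
C(B) = -2 + B
(C((79 - 6)/(11 + u)) + d(64, -26)) - 8477 = ((-2 + (79 - 6)/(11 + 3)) - 1/283) - 8477 = ((-2 + 73/14) - 1/283) - 8477 = (45/14 - 1/283) - 8477 = 12721/3962 - 8477 = -33573153/3962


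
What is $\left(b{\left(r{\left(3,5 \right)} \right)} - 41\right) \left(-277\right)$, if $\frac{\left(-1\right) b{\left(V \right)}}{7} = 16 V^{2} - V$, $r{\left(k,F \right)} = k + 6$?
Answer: $2506850$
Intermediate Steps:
$r{\left(k,F \right)} = 6 + k$
$b{\left(V \right)} = - 112 V^{2} + 7 V$ ($b{\left(V \right)} = - 7 \left(16 V^{2} - V\right) = - 7 \left(- V + 16 V^{2}\right) = - 112 V^{2} + 7 V$)
$\left(b{\left(r{\left(3,5 \right)} \right)} - 41\right) \left(-277\right) = \left(7 \left(6 + 3\right) \left(1 - 16 \left(6 + 3\right)\right) - 41\right) \left(-277\right) = \left(7 \cdot 9 \left(1 - 144\right) - 41\right) \left(-277\right) = \left(7 \cdot 9 \left(-143\right) - 41\right) \left(-277\right) = \left(-9009 - 41\right) \left(-277\right) = \left(-9050\right) \left(-277\right) = 2506850$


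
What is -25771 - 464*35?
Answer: -42011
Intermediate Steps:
-25771 - 464*35 = -25771 - 1*16240 = -25771 - 16240 = -42011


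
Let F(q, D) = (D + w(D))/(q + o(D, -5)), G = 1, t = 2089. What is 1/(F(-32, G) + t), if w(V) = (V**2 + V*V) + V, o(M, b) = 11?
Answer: 21/43865 ≈ 0.00047874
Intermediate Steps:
w(V) = V + 2*V**2 (w(V) = (V**2 + V**2) + V = 2*V**2 + V = V + 2*V**2)
F(q, D) = (D + D*(1 + 2*D))/(11 + q) (F(q, D) = (D + D*(1 + 2*D))/(q + 11) = (D + D*(1 + 2*D))/(11 + q))
1/(F(-32, G) + t) = 1/(2*1*(1 + 1)/(11 - 32) + 2089) = 1/(2*1*2/(-21) + 2089) = 1/(2*1*(-1/21)*2 + 2089) = 1/(-4/21 + 2089) = 1/(43865/21) = 21/43865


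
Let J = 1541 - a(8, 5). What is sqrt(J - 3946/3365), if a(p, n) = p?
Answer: sqrt(17345225635)/3365 ≈ 39.139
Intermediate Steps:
J = 1533 (J = 1541 - 1*8 = 1541 - 8 = 1533)
sqrt(J - 3946/3365) = sqrt(1533 - 3946/3365) = sqrt(5154599/3365) = sqrt(17345225635)/3365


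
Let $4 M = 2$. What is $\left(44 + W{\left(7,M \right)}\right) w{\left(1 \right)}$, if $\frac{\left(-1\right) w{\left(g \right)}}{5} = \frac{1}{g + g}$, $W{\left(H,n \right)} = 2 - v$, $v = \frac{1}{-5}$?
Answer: $- \frac{231}{2} \approx -115.5$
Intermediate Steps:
$v = - \frac{1}{5} \approx -0.2$
$M = \frac{1}{2}$ ($M = \frac{1}{4} \cdot 2 = \frac{1}{2} \approx 0.5$)
$W{\left(H,n \right)} = \frac{11}{5}$ ($W{\left(H,n \right)} = 2 - - \frac{1}{5} = 2 + \frac{1}{5} = \frac{11}{5}$)
$w{\left(g \right)} = - \frac{5}{2 g}$ ($w{\left(g \right)} = - \frac{5}{g + g} = - \frac{5}{2 g}$)
$\left(44 + W{\left(7,M \right)}\right) w{\left(1 \right)} = \left(44 + \frac{11}{5}\right) \left(- \frac{5}{2 \cdot 1}\right) = \frac{231 \left(\left(- \frac{5}{2}\right) 1\right)}{5} = \frac{231}{5} \left(- \frac{5}{2}\right) = - \frac{231}{2}$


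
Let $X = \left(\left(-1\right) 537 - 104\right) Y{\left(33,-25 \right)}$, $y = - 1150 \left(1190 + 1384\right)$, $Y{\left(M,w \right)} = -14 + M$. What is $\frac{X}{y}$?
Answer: $\frac{12179}{2960100} \approx 0.0041144$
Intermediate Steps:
$y = -2960100$ ($y = \left(-1150\right) 2574 = -2960100$)
$X = -12179$ ($X = \left(\left(-1\right) 537 - 104\right) \left(-14 + 33\right) = \left(-537 - 104\right) 19 = \left(-641\right) 19 = -12179$)
$\frac{X}{y} = - \frac{12179}{-2960100} = \left(-12179\right) \left(- \frac{1}{2960100}\right) = \frac{12179}{2960100}$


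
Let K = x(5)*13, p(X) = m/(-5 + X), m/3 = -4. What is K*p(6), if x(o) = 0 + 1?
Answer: -156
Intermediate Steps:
m = -12 (m = 3*(-4) = -12)
x(o) = 1
p(X) = -12/(-5 + X)
K = 13 (K = 1*13 = 13)
K*p(6) = 13*(-12/(-5 + 6)) = 13*(-12/1) = 13*(-12*1) = 13*(-12) = -156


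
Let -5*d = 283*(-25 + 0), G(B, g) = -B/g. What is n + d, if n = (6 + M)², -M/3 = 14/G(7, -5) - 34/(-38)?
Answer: 767864/361 ≈ 2127.0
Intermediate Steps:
G(B, g) = -B/g
d = 1415 (d = -283*(-25 + 0)/5 = -283*(-25)/5 = -⅕*(-7075) = 1415)
M = -621/19 (M = -3*(14/((-1*7/(-5))) - 34/(-38)) = -3*(14/((-1*7*(-⅕))) - 34*(-1/38)) = -3*(14/(7/5) + 17/19) = -3*(14*(5/7) + 17/19) = -3*(10 + 17/19) = -3*207/19 = -621/19 ≈ -32.684)
n = 257049/361 (n = (6 - 621/19)² = (-507/19)² = 257049/361 ≈ 712.05)
n + d = 257049/361 + 1415 = 767864/361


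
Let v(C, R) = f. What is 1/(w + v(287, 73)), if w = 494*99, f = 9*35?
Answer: 1/49221 ≈ 2.0317e-5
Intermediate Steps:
f = 315
v(C, R) = 315
w = 48906
1/(w + v(287, 73)) = 1/(48906 + 315) = 1/49221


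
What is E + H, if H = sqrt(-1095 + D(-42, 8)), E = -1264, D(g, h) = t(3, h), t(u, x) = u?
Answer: -1264 + 2*I*sqrt(273) ≈ -1264.0 + 33.045*I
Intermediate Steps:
D(g, h) = 3
H = 2*I*sqrt(273) (H = sqrt(-1095 + 3) = sqrt(-1092) = 2*I*sqrt(273) ≈ 33.045*I)
E + H = -1264 + 2*I*sqrt(273)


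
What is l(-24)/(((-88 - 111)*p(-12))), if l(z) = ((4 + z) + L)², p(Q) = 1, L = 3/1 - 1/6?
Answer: -10609/7164 ≈ -1.4809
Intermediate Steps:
L = 17/6 (L = 3*1 - 1*⅙ = 3 - ⅙ = 17/6 ≈ 2.8333)
l(z) = (41/6 + z)² (l(z) = ((4 + z) + 17/6)² = (41/6 + z)²)
l(-24)/(((-88 - 111)*p(-12))) = ((41 + 6*(-24))²/36)/(((-88 - 111)*1)) = ((41 - 144)²/36)/((-199*1)) = ((1/36)*(-103)²)/(-199) = ((1/36)*10609)*(-1/199) = (10609/36)*(-1/199) = -10609/7164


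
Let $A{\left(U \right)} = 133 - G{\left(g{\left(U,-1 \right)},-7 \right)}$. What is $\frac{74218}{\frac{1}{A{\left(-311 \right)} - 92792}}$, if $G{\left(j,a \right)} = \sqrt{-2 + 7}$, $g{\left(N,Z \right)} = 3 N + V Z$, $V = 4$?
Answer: $-6876965662 - 74218 \sqrt{5} \approx -6.8771 \cdot 10^{9}$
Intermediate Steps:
$g{\left(N,Z \right)} = 3 N + 4 Z$
$G{\left(j,a \right)} = \sqrt{5}$
$A{\left(U \right)} = 133 - \sqrt{5}$
$\frac{74218}{\frac{1}{A{\left(-311 \right)} - 92792}} = \frac{74218}{\frac{1}{\left(133 - \sqrt{5}\right) - 92792}} = \frac{74218}{\frac{1}{-92659 - \sqrt{5}}} = 74218 \left(-92659 - \sqrt{5}\right) = -6876965662 - 74218 \sqrt{5}$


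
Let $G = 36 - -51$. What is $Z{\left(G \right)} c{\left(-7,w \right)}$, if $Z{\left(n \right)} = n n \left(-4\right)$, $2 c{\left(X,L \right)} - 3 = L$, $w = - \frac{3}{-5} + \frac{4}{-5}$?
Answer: $- \frac{211932}{5} \approx -42386.0$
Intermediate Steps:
$w = - \frac{1}{5}$ ($w = \left(-3\right) \left(- \frac{1}{5}\right) + 4 \left(- \frac{1}{5}\right) = \frac{3}{5} - \frac{4}{5} = - \frac{1}{5} \approx -0.2$)
$c{\left(X,L \right)} = \frac{3}{2} + \frac{L}{2}$
$G = 87$ ($G = 36 + 51 = 87$)
$Z{\left(n \right)} = - 4 n^{2}$ ($Z{\left(n \right)} = n^{2} \left(-4\right) = - 4 n^{2}$)
$Z{\left(G \right)} c{\left(-7,w \right)} = - 4 \cdot 87^{2} \left(\frac{3}{2} + \frac{1}{2} \left(- \frac{1}{5}\right)\right) = \left(-4\right) 7569 \left(\frac{3}{2} - \frac{1}{10}\right) = \left(-30276\right) \frac{7}{5} = - \frac{211932}{5}$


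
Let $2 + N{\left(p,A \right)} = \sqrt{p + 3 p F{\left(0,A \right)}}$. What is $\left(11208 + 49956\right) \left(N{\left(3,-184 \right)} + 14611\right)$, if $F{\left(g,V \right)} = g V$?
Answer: $893544876 + 61164 \sqrt{3} \approx 8.9365 \cdot 10^{8}$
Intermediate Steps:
$F{\left(g,V \right)} = V g$
$N{\left(p,A \right)} = -2 + \sqrt{p}$ ($N{\left(p,A \right)} = -2 + \sqrt{p + 3 p A 0} = -2 + \sqrt{p + 3 p 0} = -2 + \sqrt{p + 0} = -2 + \sqrt{p}$)
$\left(11208 + 49956\right) \left(N{\left(3,-184 \right)} + 14611\right) = \left(11208 + 49956\right) \left(\left(-2 + \sqrt{3}\right) + 14611\right) = 61164 \left(14609 + \sqrt{3}\right) = 893544876 + 61164 \sqrt{3}$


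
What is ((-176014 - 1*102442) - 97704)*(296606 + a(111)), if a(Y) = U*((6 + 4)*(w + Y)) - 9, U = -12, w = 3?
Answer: -106422058720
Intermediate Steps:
a(Y) = -369 - 120*Y (a(Y) = -12*(6 + 4)*(3 + Y) - 9 = -120*(3 + Y) - 9 = -12*(30 + 10*Y) - 9 = (-360 - 120*Y) - 9 = -369 - 120*Y)
((-176014 - 1*102442) - 97704)*(296606 + a(111)) = ((-176014 - 1*102442) - 97704)*(296606 + (-369 - 120*111)) = ((-176014 - 102442) - 97704)*(296606 + (-369 - 13320)) = (-278456 - 97704)*(296606 - 13689) = -376160*282917 = -106422058720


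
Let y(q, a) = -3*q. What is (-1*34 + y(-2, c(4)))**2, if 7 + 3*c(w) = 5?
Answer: 784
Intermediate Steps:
c(w) = -2/3 (c(w) = -7/3 + (1/3)*5 = -7/3 + 5/3 = -2/3)
(-1*34 + y(-2, c(4)))**2 = (-1*34 - 3*(-2))**2 = (-34 + 6)**2 = (-28)**2 = 784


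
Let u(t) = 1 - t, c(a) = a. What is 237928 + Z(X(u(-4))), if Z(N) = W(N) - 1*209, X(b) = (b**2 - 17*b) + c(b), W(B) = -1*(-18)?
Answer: 237737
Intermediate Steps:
W(B) = 18
X(b) = b**2 - 16*b (X(b) = (b**2 - 17*b) + b = b**2 - 16*b)
Z(N) = -191 (Z(N) = 18 - 1*209 = 18 - 209 = -191)
237928 + Z(X(u(-4))) = 237928 - 191 = 237737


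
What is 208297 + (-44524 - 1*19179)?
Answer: 144594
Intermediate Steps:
208297 + (-44524 - 1*19179) = 208297 + (-44524 - 19179) = 208297 - 63703 = 144594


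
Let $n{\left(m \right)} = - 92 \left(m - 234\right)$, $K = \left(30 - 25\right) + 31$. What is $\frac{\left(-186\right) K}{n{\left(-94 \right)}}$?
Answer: $- \frac{837}{3772} \approx -0.2219$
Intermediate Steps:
$K = 36$ ($K = 5 + 31 = 36$)
$n{\left(m \right)} = 21528 - 92 m$ ($n{\left(m \right)} = - 92 \left(-234 + m\right) = 21528 - 92 m$)
$\frac{\left(-186\right) K}{n{\left(-94 \right)}} = \frac{\left(-186\right) 36}{21528 - -8648} = - \frac{6696}{21528 + 8648} = - \frac{6696}{30176} = \left(-6696\right) \frac{1}{30176} = - \frac{837}{3772}$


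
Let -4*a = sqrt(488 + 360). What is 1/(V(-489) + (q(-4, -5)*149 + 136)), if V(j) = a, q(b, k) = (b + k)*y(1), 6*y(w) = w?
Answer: -350/30413 + 4*sqrt(53)/30413 ≈ -0.010551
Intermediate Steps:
y(w) = w/6
a = -sqrt(53) (a = -sqrt(488 + 360)/4 = -sqrt(53) ≈ -7.2801)
q(b, k) = b/6 + k/6 (q(b, k) = (b + k)*((1/6)*1) = (b + k)*(1/6) = b/6 + k/6)
V(j) = -sqrt(53)
1/(V(-489) + (q(-4, -5)*149 + 136)) = 1/(-sqrt(53) + (((1/6)*(-4) + (1/6)*(-5))*149 + 136)) = 1/(-sqrt(53) + ((-2/3 - 5/6)*149 + 136)) = 1/(-sqrt(53) + (-3/2*149 + 136)) = 1/(-sqrt(53) + (-447/2 + 136)) = 1/(-sqrt(53) - 175/2) = 1/(-175/2 - sqrt(53))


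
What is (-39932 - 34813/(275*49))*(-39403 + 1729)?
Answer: 2896153836966/1925 ≈ 1.5045e+9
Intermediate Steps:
(-39932 - 34813/(275*49))*(-39403 + 1729) = (-39932 - 34813/13475)*(-37674) = -538118513/13475*(-37674) = 2896153836966/1925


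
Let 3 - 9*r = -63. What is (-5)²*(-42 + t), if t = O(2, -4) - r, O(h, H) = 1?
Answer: -3625/3 ≈ -1208.3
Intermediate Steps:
r = 22/3 (r = ⅓ - ⅑*(-63) = ⅓ + 7 = 22/3 ≈ 7.3333)
t = -19/3 (t = 1 - 1*22/3 = 1 - 22/3 = -19/3 ≈ -6.3333)
(-5)²*(-42 + t) = (-5)²*(-42 - 19/3) = 25*(-145/3) = -3625/3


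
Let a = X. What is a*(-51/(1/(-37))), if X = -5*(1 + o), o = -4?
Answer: 28305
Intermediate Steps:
X = 15 (X = -5*(1 - 4) = -5*(-3) = 15)
a = 15
a*(-51/(1/(-37))) = 15*(-51/(1/(-37))) = 15*(-51/(-1/37)) = 15*(-51*(-37)) = 15*1887 = 28305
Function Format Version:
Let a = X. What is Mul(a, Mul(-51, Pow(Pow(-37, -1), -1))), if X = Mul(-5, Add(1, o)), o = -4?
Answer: 28305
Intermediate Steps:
X = 15 (X = Mul(-5, Add(1, -4)) = Mul(-5, -3) = 15)
a = 15
Mul(a, Mul(-51, Pow(Pow(-37, -1), -1))) = Mul(15, Mul(-51, Pow(Pow(-37, -1), -1))) = Mul(15, Mul(-51, Pow(Rational(-1, 37), -1))) = Mul(15, Mul(-51, -37)) = Mul(15, 1887) = 28305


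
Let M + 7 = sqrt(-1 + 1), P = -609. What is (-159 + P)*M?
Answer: 5376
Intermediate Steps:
M = -7 (M = -7 + sqrt(-1 + 1) = -7 + sqrt(0) = -7 + 0 = -7)
(-159 + P)*M = (-159 - 609)*(-7) = -768*(-7) = 5376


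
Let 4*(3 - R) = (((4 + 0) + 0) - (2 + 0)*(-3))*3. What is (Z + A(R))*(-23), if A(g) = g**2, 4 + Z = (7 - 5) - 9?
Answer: -851/4 ≈ -212.75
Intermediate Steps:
Z = -11 (Z = -4 + ((7 - 5) - 9) = -4 + (2 - 9) = -4 - 7 = -11)
R = -9/2 (R = 3 - (((4 + 0) + 0) - (2 + 0)*(-3))*3/4 = 3 - ((4 + 0) - 2*(-3))*3/4 = 3 - (4 - 1*(-6))*3/4 = 3 - (4 + 6)*3/4 = 3 - 5*3/2 = 3 - 1/4*30 = 3 - 15/2 = -9/2 ≈ -4.5000)
(Z + A(R))*(-23) = (-11 + (-9/2)**2)*(-23) = (-11 + 81/4)*(-23) = (37/4)*(-23) = -851/4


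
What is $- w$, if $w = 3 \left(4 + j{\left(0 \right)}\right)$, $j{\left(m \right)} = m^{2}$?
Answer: $-12$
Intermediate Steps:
$w = 12$ ($w = 3 \left(4 + 0^{2}\right) = 3 \left(4 + 0\right) = 3 \cdot 4 = 12$)
$- w = \left(-1\right) 12 = -12$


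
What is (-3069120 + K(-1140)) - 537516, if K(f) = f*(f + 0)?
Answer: -2307036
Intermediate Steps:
K(f) = f**2 (K(f) = f*f = f**2)
(-3069120 + K(-1140)) - 537516 = (-3069120 + (-1140)**2) - 537516 = (-3069120 + 1299600) - 537516 = -1769520 - 537516 = -2307036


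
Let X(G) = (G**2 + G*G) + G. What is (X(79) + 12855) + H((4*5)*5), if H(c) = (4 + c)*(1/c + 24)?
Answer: 697826/25 ≈ 27913.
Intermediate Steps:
X(G) = G + 2*G**2 (X(G) = (G**2 + G**2) + G = 2*G**2 + G = G + 2*G**2)
H(c) = (4 + c)*(24 + 1/c)
(X(79) + 12855) + H((4*5)*5) = (79*(1 + 2*79) + 12855) + (97 + 4/(((4*5)*5)) + 24*((4*5)*5)) = (79*(1 + 158) + 12855) + (97 + 4/((20*5)) + 24*(20*5)) = (79*159 + 12855) + (97 + 4/100 + 24*100) = (12561 + 12855) + (97 + 4*(1/100) + 2400) = 25416 + (97 + 1/25 + 2400) = 25416 + 62426/25 = 697826/25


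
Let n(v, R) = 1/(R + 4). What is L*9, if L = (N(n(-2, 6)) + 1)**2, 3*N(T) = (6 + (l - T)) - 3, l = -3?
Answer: 841/100 ≈ 8.4100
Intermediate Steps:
n(v, R) = 1/(4 + R)
N(T) = -T/3 (N(T) = ((6 + (-3 - T)) - 3)/3 = ((3 - T) - 3)/3 = (-T)/3 = -T/3)
L = 841/900 (L = (-1/(3*(4 + 6)) + 1)**2 = (-1/3/10 + 1)**2 = (-1/3*1/10 + 1)**2 = (-1/30 + 1)**2 = (29/30)**2 = 841/900 ≈ 0.93444)
L*9 = (841/900)*9 = 841/100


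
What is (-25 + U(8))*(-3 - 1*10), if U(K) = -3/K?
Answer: 2639/8 ≈ 329.88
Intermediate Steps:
(-25 + U(8))*(-3 - 1*10) = (-25 - 3/8)*(-3 - 1*10) = (-25 - 3*1/8)*(-3 - 10) = (-25 - 3/8)*(-13) = -203/8*(-13) = 2639/8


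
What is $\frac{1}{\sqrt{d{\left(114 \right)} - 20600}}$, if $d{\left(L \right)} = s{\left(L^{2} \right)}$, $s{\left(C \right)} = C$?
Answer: $- \frac{i \sqrt{1901}}{3802} \approx - 0.011468 i$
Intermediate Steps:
$d{\left(L \right)} = L^{2}$
$\frac{1}{\sqrt{d{\left(114 \right)} - 20600}} = \frac{1}{\sqrt{114^{2} - 20600}} = \frac{1}{\sqrt{12996 - 20600}} = \frac{1}{\sqrt{-7604}} = \frac{1}{2 i \sqrt{1901}} = - \frac{i \sqrt{1901}}{3802}$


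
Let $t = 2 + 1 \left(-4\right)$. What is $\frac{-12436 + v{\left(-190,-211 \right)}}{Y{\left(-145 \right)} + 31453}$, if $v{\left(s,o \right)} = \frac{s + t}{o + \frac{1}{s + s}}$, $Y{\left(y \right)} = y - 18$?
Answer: $- \frac{166176326}{418143915} \approx -0.39741$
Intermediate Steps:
$Y{\left(y \right)} = -18 + y$
$t = -2$ ($t = 2 - 4 = -2$)
$v{\left(s,o \right)} = \frac{-2 + s}{o + \frac{1}{2 s}}$ ($v{\left(s,o \right)} = \frac{s - 2}{o + \frac{1}{s + s}} = \frac{-2 + s}{o + \frac{1}{2 s}}$)
$\frac{-12436 + v{\left(-190,-211 \right)}}{Y{\left(-145 \right)} + 31453} = \frac{-12436 + 2 \left(-190\right) \frac{1}{1 + 2 \left(-211\right) \left(-190\right)} \left(-2 - 190\right)}{\left(-18 - 145\right) + 31453} = \frac{-12436 + 2 \left(-190\right) \frac{1}{1 + 80180} \left(-192\right)}{-163 + 31453} = \frac{-12436 + 2 \left(-190\right) \frac{1}{80181} \left(-192\right)}{31290} = \left(-12436 + 2 \left(-190\right) \frac{1}{80181} \left(-192\right)\right) \frac{1}{31290} = \left(-12436 + \frac{24320}{26727}\right) \frac{1}{31290} = \left(- \frac{332352652}{26727}\right) \frac{1}{31290} = - \frac{166176326}{418143915}$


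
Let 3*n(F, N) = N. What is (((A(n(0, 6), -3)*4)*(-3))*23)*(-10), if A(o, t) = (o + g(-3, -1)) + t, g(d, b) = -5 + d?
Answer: -24840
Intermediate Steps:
n(F, N) = N/3
A(o, t) = -8 + o + t (A(o, t) = (o + (-5 - 3)) + t = (o - 8) + t = (-8 + o) + t = -8 + o + t)
(((A(n(0, 6), -3)*4)*(-3))*23)*(-10) = ((((-8 + (⅓)*6 - 3)*4)*(-3))*23)*(-10) = ((((-8 + 2 - 3)*4)*(-3))*23)*(-10) = ((-9*4*(-3))*23)*(-10) = (-36*(-3)*23)*(-10) = (108*23)*(-10) = 2484*(-10) = -24840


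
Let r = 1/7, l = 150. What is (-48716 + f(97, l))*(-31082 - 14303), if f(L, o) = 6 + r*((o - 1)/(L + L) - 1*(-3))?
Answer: 3002101972865/1358 ≈ 2.2107e+9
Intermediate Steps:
r = 1/7 ≈ 0.14286
f(L, o) = 45/7 + (-1 + o)/(14*L) (f(L, o) = 6 + ((o - 1)/(L + L) - 1*(-3))/7 = 6 + ((-1 + o)/((2*L)) + 3)/7 = 6 + ((-1 + o)*(1/(2*L)) + 3)/7 = 6 + ((-1 + o)/(2*L) + 3)/7 = 6 + (3 + (-1 + o)/(2*L))/7 = 6 + (3/7 + (-1 + o)/(14*L)) = 45/7 + (-1 + o)/(14*L))
(-48716 + f(97, l))*(-31082 - 14303) = (-48716 + (1/14)*(-1 + 150 + 90*97)/97)*(-31082 - 14303) = (-48716 + (1/14)*(1/97)*(-1 + 150 + 8730))*(-45385) = (-48716 + (1/14)*(1/97)*8879)*(-45385) = (-48716 + 8879/1358)*(-45385) = -66147449/1358*(-45385) = 3002101972865/1358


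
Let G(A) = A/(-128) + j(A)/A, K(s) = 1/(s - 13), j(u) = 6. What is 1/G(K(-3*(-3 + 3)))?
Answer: -1664/129791 ≈ -0.012821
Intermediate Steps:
K(s) = 1/(-13 + s)
G(A) = 6/A - A/128 (G(A) = A/(-128) + 6/A = A*(-1/128) + 6/A = -A/128 + 6/A = 6/A - A/128)
1/G(K(-3*(-3 + 3))) = 1/(6/(1/(-13 - 3*(-3 + 3))) - 1/(128*(-13 - 3*(-3 + 3)))) = 1/(6/(1/(-13 - 3*0)) - 1/(128*(-13 - 3*0))) = 1/(6/(1/(-13 + 0)) - 1/(128*(-13 + 0))) = 1/(6/(1/(-13)) - 1/128/(-13)) = 1/(6/(-1/13) - 1/128*(-1/13)) = 1/(6*(-13) + 1/1664) = 1/(-78 + 1/1664) = 1/(-129791/1664) = -1664/129791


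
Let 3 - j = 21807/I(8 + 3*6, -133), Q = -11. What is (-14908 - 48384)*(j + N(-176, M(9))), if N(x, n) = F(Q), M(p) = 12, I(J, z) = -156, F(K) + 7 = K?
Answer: -102675447/13 ≈ -7.8981e+6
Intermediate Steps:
F(K) = -7 + K
j = 7425/52 (j = 3 - 21807/(-156) = 3 - 21807*(-1)/156 = 3 - 1*(-7269/52) = 3 + 7269/52 = 7425/52 ≈ 142.79)
N(x, n) = -18 (N(x, n) = -7 - 11 = -18)
(-14908 - 48384)*(j + N(-176, M(9))) = (-14908 - 48384)*(7425/52 - 18) = -63292*6489/52 = -102675447/13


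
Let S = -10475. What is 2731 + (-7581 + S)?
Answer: -15325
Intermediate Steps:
2731 + (-7581 + S) = 2731 + (-7581 - 10475) = 2731 - 18056 = -15325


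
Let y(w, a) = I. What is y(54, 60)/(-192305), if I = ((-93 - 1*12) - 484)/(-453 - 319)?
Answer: -589/148459460 ≈ -3.9674e-6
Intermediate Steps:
I = 589/772 (I = ((-93 - 12) - 484)/(-772) = (-105 - 484)*(-1/772) = -589*(-1/772) = 589/772 ≈ 0.76295)
y(w, a) = 589/772
y(54, 60)/(-192305) = (589/772)/(-192305) = (589/772)*(-1/192305) = -589/148459460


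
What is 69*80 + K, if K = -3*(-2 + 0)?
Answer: 5526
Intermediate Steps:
K = 6 (K = -3*(-2) = 6)
69*80 + K = 69*80 + 6 = 5520 + 6 = 5526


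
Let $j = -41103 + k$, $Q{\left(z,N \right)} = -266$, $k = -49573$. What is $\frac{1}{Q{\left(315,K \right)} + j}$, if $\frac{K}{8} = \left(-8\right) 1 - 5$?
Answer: $- \frac{1}{90942} \approx -1.0996 \cdot 10^{-5}$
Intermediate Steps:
$K = -104$ ($K = 8 \left(\left(-8\right) 1 - 5\right) = 8 \left(-8 - 5\right) = 8 \left(-13\right) = -104$)
$j = -90676$ ($j = -41103 - 49573 = -90676$)
$\frac{1}{Q{\left(315,K \right)} + j} = \frac{1}{-266 - 90676} = \frac{1}{-90942} = - \frac{1}{90942}$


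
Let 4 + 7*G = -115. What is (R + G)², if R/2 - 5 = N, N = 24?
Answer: 1681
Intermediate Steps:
G = -17 (G = -4/7 + (⅐)*(-115) = -4/7 - 115/7 = -17)
R = 58 (R = 10 + 2*24 = 10 + 48 = 58)
(R + G)² = (58 - 17)² = 41² = 1681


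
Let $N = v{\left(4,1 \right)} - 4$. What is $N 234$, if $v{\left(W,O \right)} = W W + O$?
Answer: $3042$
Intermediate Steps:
$v{\left(W,O \right)} = O + W^{2}$ ($v{\left(W,O \right)} = W^{2} + O = O + W^{2}$)
$N = 13$ ($N = \left(1 + 4^{2}\right) - 4 = \left(1 + 16\right) - 4 = 17 - 4 = 13$)
$N 234 = 13 \cdot 234 = 3042$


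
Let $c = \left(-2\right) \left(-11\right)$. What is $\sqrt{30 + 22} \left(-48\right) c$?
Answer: $- 2112 \sqrt{13} \approx -7614.9$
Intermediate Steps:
$c = 22$
$\sqrt{30 + 22} \left(-48\right) c = \sqrt{30 + 22} \left(-48\right) 22 = \sqrt{52} \left(-48\right) 22 = 2 \sqrt{13} \left(-48\right) 22 = - 96 \sqrt{13} \cdot 22 = - 2112 \sqrt{13}$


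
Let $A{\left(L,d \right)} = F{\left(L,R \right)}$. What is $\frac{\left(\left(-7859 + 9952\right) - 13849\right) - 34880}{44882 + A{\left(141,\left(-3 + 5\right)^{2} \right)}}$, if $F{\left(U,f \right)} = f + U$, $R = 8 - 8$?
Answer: $- \frac{46636}{45023} \approx -1.0358$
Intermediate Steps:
$R = 0$ ($R = 8 - 8 = 0$)
$F{\left(U,f \right)} = U + f$
$A{\left(L,d \right)} = L$ ($A{\left(L,d \right)} = L + 0 = L$)
$\frac{\left(\left(-7859 + 9952\right) - 13849\right) - 34880}{44882 + A{\left(141,\left(-3 + 5\right)^{2} \right)}} = \frac{\left(\left(-7859 + 9952\right) - 13849\right) - 34880}{44882 + 141} = \frac{\left(2093 - 13849\right) - 34880}{45023} = \left(-11756 - 34880\right) \frac{1}{45023} = \left(-46636\right) \frac{1}{45023} = - \frac{46636}{45023}$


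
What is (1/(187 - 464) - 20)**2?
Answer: 30702681/76729 ≈ 400.14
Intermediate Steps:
(1/(187 - 464) - 20)**2 = (1/(-277) - 20)**2 = (-1/277 - 20)**2 = (-5541/277)**2 = 30702681/76729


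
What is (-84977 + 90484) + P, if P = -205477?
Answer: -199970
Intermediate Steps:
(-84977 + 90484) + P = (-84977 + 90484) - 205477 = 5507 - 205477 = -199970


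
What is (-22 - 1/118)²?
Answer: 6744409/13924 ≈ 484.37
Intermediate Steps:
(-22 - 1/118)² = (-2597/118)² = 6744409/13924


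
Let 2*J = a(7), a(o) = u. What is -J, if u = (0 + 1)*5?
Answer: -5/2 ≈ -2.5000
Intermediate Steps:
u = 5 (u = 1*5 = 5)
a(o) = 5
J = 5/2 (J = (½)*5 = 5/2 ≈ 2.5000)
-J = -1*5/2 = -5/2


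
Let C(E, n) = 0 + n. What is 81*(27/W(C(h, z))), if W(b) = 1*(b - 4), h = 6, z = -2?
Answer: -729/2 ≈ -364.50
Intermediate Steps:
C(E, n) = n
W(b) = -4 + b (W(b) = 1*(-4 + b) = -4 + b)
81*(27/W(C(h, z))) = 81*(27/(-4 - 2)) = 81*(27/(-6)) = 81*(27*(-1/6)) = 81*(-9/2) = -729/2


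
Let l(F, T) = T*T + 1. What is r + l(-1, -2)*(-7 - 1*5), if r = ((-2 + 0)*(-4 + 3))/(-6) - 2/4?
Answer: -365/6 ≈ -60.833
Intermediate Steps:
l(F, T) = 1 + T² (l(F, T) = T² + 1 = 1 + T²)
r = -⅚ (r = -2*(-1)*(-⅙) - 2*¼ = 2*(-⅙) - ½ = -⅓ - ½ = -⅚ ≈ -0.83333)
r + l(-1, -2)*(-7 - 1*5) = -⅚ + (1 + (-2)²)*(-7 - 1*5) = -⅚ + (1 + 4)*(-7 - 5) = -⅚ + 5*(-12) = -⅚ - 60 = -365/6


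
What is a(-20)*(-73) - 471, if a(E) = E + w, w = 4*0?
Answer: 989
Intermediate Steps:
w = 0
a(E) = E (a(E) = E + 0 = E)
a(-20)*(-73) - 471 = -20*(-73) - 471 = 1460 - 471 = 989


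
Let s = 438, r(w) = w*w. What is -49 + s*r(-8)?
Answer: 27983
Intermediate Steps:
r(w) = w**2
-49 + s*r(-8) = -49 + 438*(-8)**2 = -49 + 438*64 = -49 + 28032 = 27983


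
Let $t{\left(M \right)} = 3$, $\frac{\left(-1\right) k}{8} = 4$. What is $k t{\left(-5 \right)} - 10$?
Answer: $-106$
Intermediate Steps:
$k = -32$ ($k = \left(-8\right) 4 = -32$)
$k t{\left(-5 \right)} - 10 = \left(-32\right) 3 - 10 = -96 - 10 = -106$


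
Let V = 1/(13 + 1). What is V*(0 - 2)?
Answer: -⅐ ≈ -0.14286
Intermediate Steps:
V = 1/14 ≈ 0.071429
V*(0 - 2) = (0 - 2)/14 = (1/14)*(-2) = -⅐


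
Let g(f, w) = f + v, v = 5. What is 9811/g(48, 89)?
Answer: 9811/53 ≈ 185.11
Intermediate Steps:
g(f, w) = 5 + f (g(f, w) = f + 5 = 5 + f)
9811/g(48, 89) = 9811/(5 + 48) = 9811/53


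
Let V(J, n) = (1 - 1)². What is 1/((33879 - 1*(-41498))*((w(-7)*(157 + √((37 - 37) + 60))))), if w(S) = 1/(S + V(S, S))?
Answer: -1099/1853445053 + 14*√15/1853445053 ≈ -5.6370e-7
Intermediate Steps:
V(J, n) = 0 (V(J, n) = 0² = 0)
w(S) = 1/S (w(S) = 1/(S + 0) = 1/S)
1/((33879 - 1*(-41498))*((w(-7)*(157 + √((37 - 37) + 60))))) = 1/((33879 - 1*(-41498))*(((157 + √((37 - 37) + 60))/(-7)))) = 1/((33879 + 41498)*((-(157 + √(0 + 60))/7))) = 1/(75377*((-(157 + √60)/7))) = 1/(75377*((-(157 + 2*√15)/7))) = 1/(75377*(-157/7 - 2*√15/7))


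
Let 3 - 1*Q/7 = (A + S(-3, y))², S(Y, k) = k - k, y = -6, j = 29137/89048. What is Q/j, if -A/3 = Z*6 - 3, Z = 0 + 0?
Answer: -48620208/29137 ≈ -1668.7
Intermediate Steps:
Z = 0
j = 29137/89048 (j = 29137*(1/89048) = 29137/89048 ≈ 0.32721)
A = 9 (A = -3*(0*6 - 3) = -3*(0 - 3) = -3*(-3) = 9)
S(Y, k) = 0
Q = -546 (Q = 21 - 7*(9 + 0)² = 21 - 7*9² = 21 - 7*81 = 21 - 567 = -546)
Q/j = -546/29137/89048 = -546*89048/29137 = -48620208/29137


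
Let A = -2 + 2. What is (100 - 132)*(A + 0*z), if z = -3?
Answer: 0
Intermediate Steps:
A = 0
(100 - 132)*(A + 0*z) = (100 - 132)*(0 + 0*(-3)) = -32*(0 + 0) = -32*0 = 0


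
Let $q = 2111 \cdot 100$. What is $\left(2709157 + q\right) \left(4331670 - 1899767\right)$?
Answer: $7101781759071$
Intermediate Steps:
$q = 211100$
$\left(2709157 + q\right) \left(4331670 - 1899767\right) = \left(2709157 + 211100\right) \left(4331670 - 1899767\right) = 2920257 \cdot 2431903 = 7101781759071$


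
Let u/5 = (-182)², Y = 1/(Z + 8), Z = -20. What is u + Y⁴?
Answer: 3434296321/20736 ≈ 1.6562e+5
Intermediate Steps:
Y = -1/12 (Y = 1/(-20 + 8) = 1/(-12) = -1/12 ≈ -0.083333)
u = 165620 (u = 5*(-182)² = 5*33124 = 165620)
u + Y⁴ = 165620 + (-1/12)⁴ = 165620 + 1/20736 = 3434296321/20736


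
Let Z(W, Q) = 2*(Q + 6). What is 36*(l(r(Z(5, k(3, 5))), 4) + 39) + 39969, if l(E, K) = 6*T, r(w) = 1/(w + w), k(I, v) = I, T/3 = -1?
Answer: 40725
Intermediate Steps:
T = -3 (T = 3*(-1) = -3)
Z(W, Q) = 12 + 2*Q (Z(W, Q) = 2*(6 + Q) = 12 + 2*Q)
r(w) = 1/(2*w)
l(E, K) = -18 (l(E, K) = 6*(-3) = -18)
36*(l(r(Z(5, k(3, 5))), 4) + 39) + 39969 = 36*(-18 + 39) + 39969 = 36*21 + 39969 = 756 + 39969 = 40725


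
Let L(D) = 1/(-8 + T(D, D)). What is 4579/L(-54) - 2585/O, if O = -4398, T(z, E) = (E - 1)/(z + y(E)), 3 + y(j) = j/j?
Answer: -3957131473/123144 ≈ -32134.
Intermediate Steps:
y(j) = -2 (y(j) = -3 + j/j = -3 + 1 = -2)
T(z, E) = (-1 + E)/(-2 + z) (T(z, E) = (E - 1)/(z - 2) = (-1 + E)/(-2 + z))
L(D) = 1/(-8 + (-1 + D)/(-2 + D))
4579/L(-54) - 2585/O = 4579/(((2 - 1*(-54))/(-15 + 7*(-54)))) - 2585/(-4398) = 4579/(((2 + 54)/(-15 - 378))) - 2585*(-1/4398) = 4579/((56/(-393))) + 2585/4398 = 4579/((-1/393*56)) + 2585/4398 = 4579/(-56/393) + 2585/4398 = 4579*(-393/56) + 2585/4398 = -1799547/56 + 2585/4398 = -3957131473/123144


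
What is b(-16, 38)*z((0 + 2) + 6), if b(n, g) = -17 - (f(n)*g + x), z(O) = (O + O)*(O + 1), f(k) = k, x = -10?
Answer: 86544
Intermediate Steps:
z(O) = 2*O*(1 + O) (z(O) = (2*O)*(1 + O) = 2*O*(1 + O))
b(n, g) = -7 - g*n (b(n, g) = -17 - (n*g - 10) = -17 - (g*n - 10) = -17 - (-10 + g*n) = -17 + (10 - g*n) = -7 - g*n)
b(-16, 38)*z((0 + 2) + 6) = (-7 - 1*38*(-16))*(2*((0 + 2) + 6)*(1 + ((0 + 2) + 6))) = (-7 + 608)*(2*(2 + 6)*(1 + (2 + 6))) = 601*(2*8*(1 + 8)) = 601*(2*8*9) = 601*144 = 86544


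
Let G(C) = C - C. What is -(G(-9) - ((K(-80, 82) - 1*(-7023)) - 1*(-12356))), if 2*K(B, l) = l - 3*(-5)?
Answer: 38855/2 ≈ 19428.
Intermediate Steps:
G(C) = 0
K(B, l) = 15/2 + l/2 (K(B, l) = (l - 3*(-5))/2 = (l + 15)/2 = (15 + l)/2 = 15/2 + l/2)
-(G(-9) - ((K(-80, 82) - 1*(-7023)) - 1*(-12356))) = -(0 - (((15/2 + (½)*82) - 1*(-7023)) - 1*(-12356))) = -(0 - (((15/2 + 41) + 7023) + 12356)) = -(0 - ((97/2 + 7023) + 12356)) = -(0 - (14143/2 + 12356)) = -(0 - 1*38855/2) = -(0 - 38855/2) = -1*(-38855/2) = 38855/2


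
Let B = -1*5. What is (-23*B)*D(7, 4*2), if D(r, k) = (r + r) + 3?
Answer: 1955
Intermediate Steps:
D(r, k) = 3 + 2*r (D(r, k) = 2*r + 3 = 3 + 2*r)
B = -5
(-23*B)*D(7, 4*2) = (-23*(-5))*(3 + 2*7) = 115*(3 + 14) = 115*17 = 1955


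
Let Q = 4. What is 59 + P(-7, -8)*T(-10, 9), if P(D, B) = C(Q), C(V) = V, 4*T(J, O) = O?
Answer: 68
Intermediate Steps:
T(J, O) = O/4
P(D, B) = 4
59 + P(-7, -8)*T(-10, 9) = 59 + 4*((¼)*9) = 59 + 4*(9/4) = 59 + 9 = 68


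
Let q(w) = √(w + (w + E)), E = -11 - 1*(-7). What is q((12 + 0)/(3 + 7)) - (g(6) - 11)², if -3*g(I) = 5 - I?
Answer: -1024/9 + 2*I*√10/5 ≈ -113.78 + 1.2649*I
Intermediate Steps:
g(I) = -5/3 + I/3 (g(I) = -(5 - I)/3 = -5/3 + I/3)
E = -4 (E = -11 + 7 = -4)
q(w) = √(-4 + 2*w) (q(w) = √(w + (w - 4)) = √(w + (-4 + w)) = √(-4 + 2*w))
q((12 + 0)/(3 + 7)) - (g(6) - 11)² = √(-4 + 2*((12 + 0)/(3 + 7))) - ((-5/3 + (⅓)*6) - 11)² = √(-4 + 2*(12/10)) - ((-5/3 + 2) - 11)² = √(-4 + 2*(12*(⅒))) - (⅓ - 11)² = √(-4 + 2*(6/5)) - (-32/3)² = √(-4 + 12/5) - 1*1024/9 = √(-8/5) - 1024/9 = 2*I*√10/5 - 1024/9 = -1024/9 + 2*I*√10/5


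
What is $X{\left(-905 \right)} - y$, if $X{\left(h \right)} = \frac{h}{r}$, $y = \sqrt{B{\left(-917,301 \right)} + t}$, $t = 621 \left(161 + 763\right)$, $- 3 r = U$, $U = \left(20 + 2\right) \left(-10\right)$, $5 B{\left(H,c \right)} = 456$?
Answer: $- \frac{543}{44} - \frac{2 \sqrt{3586845}}{5} \approx -769.9$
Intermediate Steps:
$B{\left(H,c \right)} = \frac{456}{5}$ ($B{\left(H,c \right)} = \frac{1}{5} \cdot 456 = \frac{456}{5}$)
$U = -220$ ($U = 22 \left(-10\right) = -220$)
$r = \frac{220}{3}$ ($r = \left(- \frac{1}{3}\right) \left(-220\right) = \frac{220}{3} \approx 73.333$)
$t = 573804$ ($t = 621 \cdot 924 = 573804$)
$y = \frac{2 \sqrt{3586845}}{5}$ ($y = \sqrt{\frac{456}{5} + 573804} = \sqrt{\frac{2869476}{5}} = \frac{2 \sqrt{3586845}}{5} \approx 757.56$)
$X{\left(h \right)} = \frac{3 h}{220}$ ($X{\left(h \right)} = \frac{h}{\frac{220}{3}} = h \frac{3}{220} = \frac{3 h}{220}$)
$X{\left(-905 \right)} - y = \frac{3}{220} \left(-905\right) - \frac{2 \sqrt{3586845}}{5} = - \frac{543}{44} - \frac{2 \sqrt{3586845}}{5}$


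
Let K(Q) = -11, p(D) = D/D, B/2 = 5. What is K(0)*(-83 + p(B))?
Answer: 902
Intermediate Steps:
B = 10 (B = 2*5 = 10)
p(D) = 1
K(0)*(-83 + p(B)) = -11*(-83 + 1) = -11*(-82) = 902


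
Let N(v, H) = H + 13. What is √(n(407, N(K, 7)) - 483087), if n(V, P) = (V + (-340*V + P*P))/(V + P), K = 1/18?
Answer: I*√88139513294/427 ≈ 695.28*I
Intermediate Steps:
K = 1/18 ≈ 0.055556
N(v, H) = 13 + H
n(V, P) = (P² - 339*V)/(P + V) (n(V, P) = (V + (-340*V + P²))/(P + V) = (V + (P² - 340*V))/(P + V) = (P² - 339*V)/(P + V))
√(n(407, N(K, 7)) - 483087) = √(((13 + 7)² - 339*407)/((13 + 7) + 407) - 483087) = √((20² - 137973)/(20 + 407) - 483087) = √((400 - 137973)/427 - 483087) = √((1/427)*(-137573) - 483087) = √(-137573/427 - 483087) = √(-206415722/427) = I*√88139513294/427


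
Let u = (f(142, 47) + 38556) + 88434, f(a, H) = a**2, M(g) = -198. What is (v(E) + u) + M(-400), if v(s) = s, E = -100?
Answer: 146856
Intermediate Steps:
u = 147154 (u = (142**2 + 38556) + 88434 = (20164 + 38556) + 88434 = 58720 + 88434 = 147154)
(v(E) + u) + M(-400) = (-100 + 147154) - 198 = 147054 - 198 = 146856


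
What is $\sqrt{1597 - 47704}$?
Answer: $3 i \sqrt{5123} \approx 214.73 i$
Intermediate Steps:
$\sqrt{1597 - 47704} = \sqrt{-46107} = 3 i \sqrt{5123}$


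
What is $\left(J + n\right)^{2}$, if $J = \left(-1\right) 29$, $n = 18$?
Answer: $121$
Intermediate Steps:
$J = -29$
$\left(J + n\right)^{2} = \left(-29 + 18\right)^{2} = \left(-11\right)^{2} = 121$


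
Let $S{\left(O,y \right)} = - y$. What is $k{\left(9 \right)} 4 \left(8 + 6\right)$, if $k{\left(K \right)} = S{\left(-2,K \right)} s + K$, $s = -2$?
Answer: $1512$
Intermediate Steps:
$k{\left(K \right)} = 3 K$ ($k{\left(K \right)} = - K \left(-2\right) + K = 2 K + K = 3 K$)
$k{\left(9 \right)} 4 \left(8 + 6\right) = 3 \cdot 9 \cdot 4 \left(8 + 6\right) = 27 \cdot 4 \cdot 14 = 27 \cdot 56 = 1512$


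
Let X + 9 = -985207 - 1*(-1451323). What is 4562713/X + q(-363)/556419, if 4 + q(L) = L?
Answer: 846203047826/86450263611 ≈ 9.7883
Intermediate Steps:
q(L) = -4 + L
X = 466107 (X = -9 + (-985207 - 1*(-1451323)) = -9 + (-985207 + 1451323) = -9 + 466116 = 466107)
4562713/X + q(-363)/556419 = 4562713/466107 + (-4 - 363)/556419 = 4562713*(1/466107) - 367*1/556419 = 4562713/466107 - 367/556419 = 846203047826/86450263611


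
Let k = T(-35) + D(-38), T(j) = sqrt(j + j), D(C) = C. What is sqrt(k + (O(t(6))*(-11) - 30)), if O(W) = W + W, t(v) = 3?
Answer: sqrt(-134 + I*sqrt(70)) ≈ 0.36121 + 11.581*I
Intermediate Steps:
O(W) = 2*W
T(j) = sqrt(2)*sqrt(j) (T(j) = sqrt(2*j) = sqrt(2)*sqrt(j))
k = -38 + I*sqrt(70) (k = sqrt(2)*sqrt(-35) - 38 = sqrt(2)*(I*sqrt(35)) - 38 = I*sqrt(70) - 38 = -38 + I*sqrt(70) ≈ -38.0 + 8.3666*I)
sqrt(k + (O(t(6))*(-11) - 30)) = sqrt((-38 + I*sqrt(70)) + ((2*3)*(-11) - 30)) = sqrt((-38 + I*sqrt(70)) + (6*(-11) - 30)) = sqrt((-38 + I*sqrt(70)) + (-66 - 30)) = sqrt((-38 + I*sqrt(70)) - 96) = sqrt(-134 + I*sqrt(70))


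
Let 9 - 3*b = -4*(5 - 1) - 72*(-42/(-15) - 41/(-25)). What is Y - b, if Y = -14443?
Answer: -1091842/75 ≈ -14558.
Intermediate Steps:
b = 8617/75 (b = 3 - (-4*(5 - 1) - 72*(-42/(-15) - 41/(-25)))/3 = 3 - (-4*4 - 72*(-42*(-1/15) - 41*(-1/25)))/3 = 3 - (-16 - 72*(14/5 + 41/25))/3 = 3 - (-16 - 72*111/25)/3 = 3 - (-16 - 7992/25)/3 = 3 - ⅓*(-8392/25) = 3 + 8392/75 = 8617/75 ≈ 114.89)
Y - b = -14443 - 1*8617/75 = -14443 - 8617/75 = -1091842/75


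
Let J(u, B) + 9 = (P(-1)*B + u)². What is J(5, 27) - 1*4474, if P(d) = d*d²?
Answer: -3999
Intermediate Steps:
P(d) = d³
J(u, B) = -9 + (u - B)² (J(u, B) = -9 + ((-1)³*B + u)² = -9 + (-B + u)² = -9 + (u - B)²)
J(5, 27) - 1*4474 = (-9 + (5 - 1*27)²) - 1*4474 = (-9 + (5 - 27)²) - 4474 = (-9 + (-22)²) - 4474 = (-9 + 484) - 4474 = 475 - 4474 = -3999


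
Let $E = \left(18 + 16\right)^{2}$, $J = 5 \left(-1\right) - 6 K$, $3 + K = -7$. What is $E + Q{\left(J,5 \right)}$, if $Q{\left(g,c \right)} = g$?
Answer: $1211$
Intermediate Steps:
$K = -10$ ($K = -3 - 7 = -10$)
$J = 55$ ($J = 5 \left(-1\right) - -60 = -5 + 60 = 55$)
$E = 1156$ ($E = 34^{2} = 1156$)
$E + Q{\left(J,5 \right)} = 1156 + 55 = 1211$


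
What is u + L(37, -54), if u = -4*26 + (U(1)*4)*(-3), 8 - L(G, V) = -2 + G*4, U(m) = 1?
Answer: -254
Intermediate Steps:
L(G, V) = 10 - 4*G (L(G, V) = 8 - (-2 + G*4) = 8 - (-2 + 4*G) = 8 + (2 - 4*G) = 10 - 4*G)
u = -116 (u = -4*26 + (1*4)*(-3) = -104 + 4*(-3) = -104 - 12 = -116)
u + L(37, -54) = -116 + (10 - 4*37) = -116 + (10 - 148) = -116 - 138 = -254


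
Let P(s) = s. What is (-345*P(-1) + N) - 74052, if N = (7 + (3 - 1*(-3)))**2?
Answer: -73538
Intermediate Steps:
N = 169 (N = (7 + (3 + 3))**2 = (7 + 6)**2 = 13**2 = 169)
(-345*P(-1) + N) - 74052 = (-345*(-1) + 169) - 74052 = (345 + 169) - 74052 = 514 - 74052 = -73538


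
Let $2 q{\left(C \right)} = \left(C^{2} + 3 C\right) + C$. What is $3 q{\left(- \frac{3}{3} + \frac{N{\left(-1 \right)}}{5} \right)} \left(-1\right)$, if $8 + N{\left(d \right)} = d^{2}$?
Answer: $\frac{144}{25} \approx 5.76$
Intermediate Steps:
$N{\left(d \right)} = -8 + d^{2}$
$q{\left(C \right)} = \frac{C^{2}}{2} + 2 C$ ($q{\left(C \right)} = \frac{\left(C^{2} + 3 C\right) + C}{2} = \frac{C^{2} + 4 C}{2} = \frac{C^{2}}{2} + 2 C$)
$3 q{\left(- \frac{3}{3} + \frac{N{\left(-1 \right)}}{5} \right)} \left(-1\right) = 3 \frac{\left(- \frac{3}{3} + \frac{-8 + \left(-1\right)^{2}}{5}\right) \left(4 + \left(- \frac{3}{3} + \frac{-8 + \left(-1\right)^{2}}{5}\right)\right)}{2} \left(-1\right) = 3 \frac{\left(\left(-3\right) \frac{1}{3} + \left(-8 + 1\right) \frac{1}{5}\right) \left(4 + \left(\left(-3\right) \frac{1}{3} + \left(-8 + 1\right) \frac{1}{5}\right)\right)}{2} \left(-1\right) = 3 \frac{\left(-1 - \frac{7}{5}\right) \left(4 - \frac{12}{5}\right)}{2} \left(-1\right) = 3 \cdot \frac{1}{2} \left(- \frac{12}{5}\right) \left(4 - \frac{12}{5}\right) \left(-1\right) = 3 \cdot \frac{1}{2} \left(- \frac{12}{5}\right) \frac{8}{5} \left(-1\right) = 3 \left(- \frac{48}{25}\right) \left(-1\right) = \left(- \frac{144}{25}\right) \left(-1\right) = \frac{144}{25}$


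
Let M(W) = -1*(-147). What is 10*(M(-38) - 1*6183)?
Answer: -60360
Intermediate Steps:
M(W) = 147
10*(M(-38) - 1*6183) = 10*(147 - 1*6183) = 10*(147 - 6183) = 10*(-6036) = -60360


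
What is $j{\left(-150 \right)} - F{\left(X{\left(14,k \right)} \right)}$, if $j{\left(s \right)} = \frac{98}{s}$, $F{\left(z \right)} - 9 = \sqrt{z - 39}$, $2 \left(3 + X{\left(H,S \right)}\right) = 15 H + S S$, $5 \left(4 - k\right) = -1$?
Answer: $- \frac{724}{75} - \frac{3 \sqrt{798}}{10} \approx -18.128$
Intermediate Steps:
$k = \frac{21}{5}$ ($k = 4 - - \frac{1}{5} = 4 + \frac{1}{5} = \frac{21}{5} \approx 4.2$)
$X{\left(H,S \right)} = -3 + \frac{S^{2}}{2} + \frac{15 H}{2}$ ($X{\left(H,S \right)} = -3 + \frac{15 H + S S}{2} = -3 + \frac{15 H + S^{2}}{2} = -3 + \frac{S^{2} + 15 H}{2} = -3 + \left(\frac{S^{2}}{2} + \frac{15 H}{2}\right) = -3 + \frac{S^{2}}{2} + \frac{15 H}{2}$)
$F{\left(z \right)} = 9 + \sqrt{-39 + z}$ ($F{\left(z \right)} = 9 + \sqrt{z - 39} = 9 + \sqrt{-39 + z}$)
$j{\left(-150 \right)} - F{\left(X{\left(14,k \right)} \right)} = \frac{98}{-150} - \left(9 + \sqrt{-39 + \left(-3 + \frac{\left(\frac{21}{5}\right)^{2}}{2} + \frac{15}{2} \cdot 14\right)}\right) = 98 \left(- \frac{1}{150}\right) - \left(9 + \sqrt{-39 + \left(-3 + \frac{1}{2} \cdot \frac{441}{25} + 105\right)}\right) = - \frac{49}{75} - \left(9 + \sqrt{-39 + \left(-3 + \frac{441}{50} + 105\right)}\right) = - \frac{49}{75} - \left(9 + \sqrt{-39 + \frac{5541}{50}}\right) = - \frac{49}{75} - \left(9 + \sqrt{\frac{3591}{50}}\right) = - \frac{49}{75} - \left(9 + \frac{3 \sqrt{798}}{10}\right) = - \frac{724}{75} - \frac{3 \sqrt{798}}{10}$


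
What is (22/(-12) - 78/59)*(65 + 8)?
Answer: -81541/354 ≈ -230.34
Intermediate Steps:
(22/(-12) - 78/59)*(65 + 8) = (22*(-1/12) - 78*1/59)*73 = (-11/6 - 78/59)*73 = -1117/354*73 = -81541/354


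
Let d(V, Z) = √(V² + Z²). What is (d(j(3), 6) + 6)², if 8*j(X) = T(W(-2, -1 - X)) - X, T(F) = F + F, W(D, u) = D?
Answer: (48 + √2353)²/64 ≈ 145.53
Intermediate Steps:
T(F) = 2*F
j(X) = -½ - X/8 (j(X) = (2*(-2) - X)/8 = (-4 - X)/8 = -½ - X/8)
(d(j(3), 6) + 6)² = (√((-½ - ⅛*3)² + 6²) + 6)² = (√((-½ - 3/8)² + 36) + 6)² = (√((-7/8)² + 36) + 6)² = (√(49/64 + 36) + 6)² = (√(2353/64) + 6)² = (√2353/8 + 6)² = (6 + √2353/8)²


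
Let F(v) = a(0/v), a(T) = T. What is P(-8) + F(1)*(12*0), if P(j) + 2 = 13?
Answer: 11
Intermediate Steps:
P(j) = 11 (P(j) = -2 + 13 = 11)
F(v) = 0 (F(v) = 0/v = 0)
P(-8) + F(1)*(12*0) = 11 + 0*(12*0) = 11 + 0*0 = 11 + 0 = 11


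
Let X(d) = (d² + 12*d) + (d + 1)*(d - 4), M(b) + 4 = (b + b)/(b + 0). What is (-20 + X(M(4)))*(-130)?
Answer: 4420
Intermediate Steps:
M(b) = -2 (M(b) = -4 + (b + b)/(b + 0) = -4 + (2*b)/b = -4 + 2 = -2)
X(d) = d² + 12*d + (1 + d)*(-4 + d) (X(d) = (d² + 12*d) + (1 + d)*(-4 + d) = d² + 12*d + (1 + d)*(-4 + d))
(-20 + X(M(4)))*(-130) = (-20 + (-4 + 2*(-2)² + 9*(-2)))*(-130) = (-20 + (-4 + 2*4 - 18))*(-130) = (-20 + (-4 + 8 - 18))*(-130) = (-20 - 14)*(-130) = -34*(-130) = 4420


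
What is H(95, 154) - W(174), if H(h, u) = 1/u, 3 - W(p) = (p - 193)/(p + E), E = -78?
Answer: -23591/7392 ≈ -3.1914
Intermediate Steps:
W(p) = 3 - (-193 + p)/(-78 + p) (W(p) = 3 - (p - 193)/(p - 78) = 3 - (-193 + p)/(-78 + p))
H(95, 154) - W(174) = 1/154 - (-41 + 2*174)/(-78 + 174) = 1/154 - (-41 + 348)/96 = 1/154 - 307/96 = -23591/7392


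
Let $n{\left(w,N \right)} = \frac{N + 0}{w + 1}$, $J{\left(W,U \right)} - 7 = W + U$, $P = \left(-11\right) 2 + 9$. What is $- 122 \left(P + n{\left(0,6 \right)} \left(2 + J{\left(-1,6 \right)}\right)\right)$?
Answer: $-8662$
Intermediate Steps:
$P = -13$ ($P = -22 + 9 = -13$)
$J{\left(W,U \right)} = 7 + U + W$ ($J{\left(W,U \right)} = 7 + \left(W + U\right) = 7 + \left(U + W\right) = 7 + U + W$)
$n{\left(w,N \right)} = \frac{N}{1 + w}$
$- 122 \left(P + n{\left(0,6 \right)} \left(2 + J{\left(-1,6 \right)}\right)\right) = - 122 \left(-13 + \frac{6}{1 + 0} \left(2 + \left(7 + 6 - 1\right)\right)\right) = - 122 \left(-13 + \frac{6}{1} \left(2 + 12\right)\right) = - 122 \left(-13 + 6 \cdot 1 \cdot 14\right) = - 122 \left(-13 + 6 \cdot 14\right) = - 122 \left(-13 + 84\right) = \left(-122\right) 71 = -8662$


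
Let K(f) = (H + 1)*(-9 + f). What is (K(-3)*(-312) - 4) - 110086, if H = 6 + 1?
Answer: -80138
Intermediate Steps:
H = 7
K(f) = -72 + 8*f (K(f) = (7 + 1)*(-9 + f) = 8*(-9 + f) = -72 + 8*f)
(K(-3)*(-312) - 4) - 110086 = ((-72 + 8*(-3))*(-312) - 4) - 110086 = ((-72 - 24)*(-312) - 4) - 110086 = (-96*(-312) - 4) - 110086 = (29952 - 4) - 110086 = 29948 - 110086 = -80138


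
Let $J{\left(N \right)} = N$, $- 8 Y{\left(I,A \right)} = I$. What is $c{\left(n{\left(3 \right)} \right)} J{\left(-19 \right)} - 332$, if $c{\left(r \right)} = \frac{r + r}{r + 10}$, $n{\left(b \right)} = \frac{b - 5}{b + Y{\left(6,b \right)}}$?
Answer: $- \frac{13460}{41} \approx -328.29$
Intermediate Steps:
$Y{\left(I,A \right)} = - \frac{I}{8}$
$n{\left(b \right)} = \frac{-5 + b}{- \frac{3}{4} + b}$ ($n{\left(b \right)} = \frac{b - 5}{b - \frac{3}{4}} = \frac{-5 + b}{b - \frac{3}{4}} = \frac{-5 + b}{- \frac{3}{4} + b}$)
$c{\left(r \right)} = \frac{2 r}{10 + r}$
$c{\left(n{\left(3 \right)} \right)} J{\left(-19 \right)} - 332 = \frac{2 \frac{4 \left(-5 + 3\right)}{-3 + 4 \cdot 3}}{10 + \frac{4 \left(-5 + 3\right)}{-3 + 4 \cdot 3}} \left(-19\right) - 332 = \frac{2 \cdot 4 \frac{1}{-3 + 12} \left(-2\right)}{10 + 4 \frac{1}{-3 + 12} \left(-2\right)} \left(-19\right) - 332 = \frac{2 \cdot 4 \cdot \frac{1}{9} \left(-2\right)}{10 + 4 \cdot \frac{1}{9} \left(-2\right)} \left(-19\right) - 332 = 2 \left(- \frac{8}{9}\right) \frac{1}{10 - \frac{8}{9}} \left(-19\right) - 332 = 2 \left(- \frac{8}{9}\right) \frac{1}{\frac{82}{9}} \left(-19\right) - 332 = 2 \left(- \frac{8}{9}\right) \frac{9}{82} \left(-19\right) - 332 = \left(- \frac{8}{41}\right) \left(-19\right) - 332 = \frac{152}{41} - 332 = - \frac{13460}{41}$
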